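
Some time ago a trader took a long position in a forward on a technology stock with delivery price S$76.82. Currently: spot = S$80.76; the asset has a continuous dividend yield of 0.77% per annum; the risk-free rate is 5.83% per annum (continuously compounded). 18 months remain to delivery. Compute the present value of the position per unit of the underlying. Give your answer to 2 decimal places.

Current fair forward for the remaining 18 months: F = S·e^((r − q)·T), (r − q) = 0.0583 − 0.0077 = 0.0506
F = 80.76 · e^(0.0506 × 18/12) = 80.76 × 1.078855 = 87.1283
Value of long forward = (F − K)·e^(−rT) = (87.1283 − 76.82) · e^(−0.0583·18/12)
= 10.3083 × 0.916265 = 9.45

S$9.45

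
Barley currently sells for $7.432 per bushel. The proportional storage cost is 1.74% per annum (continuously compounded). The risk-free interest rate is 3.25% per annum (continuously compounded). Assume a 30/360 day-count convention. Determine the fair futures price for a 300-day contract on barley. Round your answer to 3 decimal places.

$7.748 per bushel

Net carry = r + u − y = 0.0325 + 0.0174 − 0.0000 = 0.0499
F = S·e^((r+u−y)T) = 7.432 · e^(0.0499 × 300/360) = 7.432 · e^0.041583
= 7.432 × 1.042460 = $7.748 per bushel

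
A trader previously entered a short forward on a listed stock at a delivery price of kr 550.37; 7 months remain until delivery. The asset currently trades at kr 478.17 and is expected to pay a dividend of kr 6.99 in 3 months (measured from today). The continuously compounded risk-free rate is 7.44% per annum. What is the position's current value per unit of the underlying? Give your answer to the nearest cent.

PV(remaining dividends) I = 6.99·e^(−0.0744·3/12) = 6.8612
Current forward F = (S − I)·e^(rT) = (478.17 − 6.8612)·e^(0.0744·7/12) = 471.3088 × 1.044356 = 492.2142
Value (long) = (F − K)·e^(−rT) = (492.2142 − 550.37) × 0.957528 = -55.6858
Short position value = −(long value) = kr 55.69

kr 55.69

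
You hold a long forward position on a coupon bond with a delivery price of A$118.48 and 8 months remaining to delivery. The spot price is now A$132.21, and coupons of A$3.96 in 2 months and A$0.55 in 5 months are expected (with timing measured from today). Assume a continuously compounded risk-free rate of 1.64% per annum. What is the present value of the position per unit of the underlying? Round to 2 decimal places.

PV(remaining coupons) I = 3.96·e^(−0.0164·2/12) + 0.55·e^(−0.0164·5/12) = 4.4954
Current forward F = (S − I)·e^(rT) = (132.21 − 4.4954)·e^(0.0164·8/12) = 127.7146 × 1.010993 = 129.1186
Value (long) = (F − K)·e^(−rT) = (129.1186 − 118.48) × 0.989126 = 10.5229
Value = A$10.52

A$10.52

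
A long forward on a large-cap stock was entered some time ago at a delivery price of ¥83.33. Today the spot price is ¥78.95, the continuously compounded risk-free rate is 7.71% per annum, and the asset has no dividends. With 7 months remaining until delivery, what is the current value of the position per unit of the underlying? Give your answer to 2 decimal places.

-¥0.72

Current fair forward for the remaining 7 months: F = S·e^(r·T), r = 0.0771
F = 78.95 · e^(0.0771 × 7/12) = 78.95 × 1.046002 = 82.5819
Value of long forward = (F − K)·e^(−rT) = (82.5819 − 83.33) · e^(−0.0771·7/12)
= -0.7481 × 0.956021 = -0.72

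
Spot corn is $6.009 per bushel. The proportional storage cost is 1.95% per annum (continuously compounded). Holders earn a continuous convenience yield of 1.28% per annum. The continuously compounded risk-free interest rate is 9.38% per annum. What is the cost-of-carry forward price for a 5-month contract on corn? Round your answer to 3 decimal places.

$6.266 per bushel

Net carry = r + u − y = 0.0938 + 0.0195 − 0.0128 = 0.1005
F = S·e^((r+u−y)T) = 6.009 · e^(0.1005 × 5/12) = 6.009 · e^0.041875
= 6.009 × 1.042764 = $6.266 per bushel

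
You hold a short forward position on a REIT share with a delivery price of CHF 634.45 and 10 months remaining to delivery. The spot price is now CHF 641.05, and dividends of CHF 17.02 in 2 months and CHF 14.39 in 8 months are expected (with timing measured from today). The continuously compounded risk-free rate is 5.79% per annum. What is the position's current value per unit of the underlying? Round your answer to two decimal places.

-CHF 5.78

PV(remaining dividends) I = 17.02·e^(−0.0579·2/12) + 14.39·e^(−0.0579·8/12) = 30.7017
Current forward F = (S − I)·e^(rT) = (641.05 − 30.7017)·e^(0.0579·10/12) = 610.3483 × 1.049433 = 640.5196
Value (long) = (F − K)·e^(−rT) = (640.5196 − 634.45) × 0.952896 = 5.7837
Short position value = −(long value) = -CHF 5.78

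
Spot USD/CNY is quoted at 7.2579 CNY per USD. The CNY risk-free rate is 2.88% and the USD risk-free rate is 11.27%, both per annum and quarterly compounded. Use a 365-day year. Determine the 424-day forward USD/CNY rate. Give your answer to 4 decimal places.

6.5950

By covered interest parity, F = S · (1+r_CNY/4)^(4T) / (1+r_USD/4)^(4T)
= 7.2579 × 1.033897 / 1.137812 = 7.2579 × 0.908671
F = 6.5950 CNY per USD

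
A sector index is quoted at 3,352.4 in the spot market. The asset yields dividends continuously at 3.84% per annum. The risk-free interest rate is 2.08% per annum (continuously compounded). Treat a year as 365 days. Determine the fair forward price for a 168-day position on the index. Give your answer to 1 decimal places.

3,325.4

F = S·e^((r − q)T) = 3352.4 · e^((0.0208 − 0.0384) × 168/365)
= 3352.4 · e^-0.008101 = 3352.4 × 0.991932
F = 3,325.4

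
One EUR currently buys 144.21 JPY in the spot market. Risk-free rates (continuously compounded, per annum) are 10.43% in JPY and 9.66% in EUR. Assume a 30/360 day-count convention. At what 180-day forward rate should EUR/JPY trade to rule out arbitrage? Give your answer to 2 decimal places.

144.77

F = S·e^((r_JPY − r_EUR)T) = 144.21 · e^((0.1043 − 0.0966) × 180/360)
= 144.21 · e^0.003850 = 144.21 × 1.003857
F = 144.77 JPY per EUR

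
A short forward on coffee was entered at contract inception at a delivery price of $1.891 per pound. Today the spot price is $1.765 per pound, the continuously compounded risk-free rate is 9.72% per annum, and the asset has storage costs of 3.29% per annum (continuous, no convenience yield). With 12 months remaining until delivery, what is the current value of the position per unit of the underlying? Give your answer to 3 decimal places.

Current fair forward for the remaining 12 months: F = S·e^((r + u)·T), (r + u) = 0.0972 + 0.0329 = 0.1301
F = 1.765 · e^(0.1301 × 12/12) = 1.765 × 1.138942 = 2.0102
Value of long forward = (F − K)·e^(−rT) = (2.0102 − 1.891) · e^(−0.0972·12/12)
= 0.1192 × 0.907375 = 0.108
Short position value = −(long value) = -$0.108

-$0.108 per pound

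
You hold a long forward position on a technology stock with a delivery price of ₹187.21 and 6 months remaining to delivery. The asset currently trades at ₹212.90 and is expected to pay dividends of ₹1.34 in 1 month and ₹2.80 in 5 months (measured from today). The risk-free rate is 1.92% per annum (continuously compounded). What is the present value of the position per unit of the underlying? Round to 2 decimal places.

PV(remaining dividends) I = 1.34·e^(−0.0192·1/12) + 2.80·e^(−0.0192·5/12) = 4.1155
Current forward F = (S − I)·e^(rT) = (212.90 − 4.1155)·e^(0.0192·6/12) = 208.7845 × 1.009646 = 210.7984
Value (long) = (F − K)·e^(−rT) = (210.7984 − 187.21) × 0.990446 = 23.3630
Value = ₹23.36

₹23.36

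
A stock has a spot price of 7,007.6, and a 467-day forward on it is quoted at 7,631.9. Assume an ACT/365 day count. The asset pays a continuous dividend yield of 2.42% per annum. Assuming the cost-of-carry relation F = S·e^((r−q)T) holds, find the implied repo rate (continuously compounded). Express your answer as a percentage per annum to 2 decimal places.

From F = S·e^((r−q)T): (r − q) = ln(F/S)/T
ln(7631.9/7007.6) = ln(1.089089) = 0.085342
(r − q) = 0.085342 / (467/365) = 0.066702
r = ln(F/S)/T + q = 0.066702 + 0.0242 = 0.090902
r = 9.09%

9.09%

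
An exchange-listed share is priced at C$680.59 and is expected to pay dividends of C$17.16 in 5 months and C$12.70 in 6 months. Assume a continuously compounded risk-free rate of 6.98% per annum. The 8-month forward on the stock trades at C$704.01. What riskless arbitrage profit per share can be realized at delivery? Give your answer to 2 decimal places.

C$21.31 per share

PV(dividends) I = 17.16·e^(−0.0698·5/12) + 12.70·e^(−0.0698·6/12) = 28.9325
Fair forward F* = (S − I)·e^(rT) = (680.59 − 28.9325)·e^0.046533 = 651.6575 × 1.047633 = 682.6979
Market C$704.01 > fair 682.6979: forward overpriced → cash-and-carry (borrow at r, buy the stock and collect the dividends, short the forward).
Profit at T = |F_mkt − F*| = |704.01 − 682.6979| = C$21.31 per share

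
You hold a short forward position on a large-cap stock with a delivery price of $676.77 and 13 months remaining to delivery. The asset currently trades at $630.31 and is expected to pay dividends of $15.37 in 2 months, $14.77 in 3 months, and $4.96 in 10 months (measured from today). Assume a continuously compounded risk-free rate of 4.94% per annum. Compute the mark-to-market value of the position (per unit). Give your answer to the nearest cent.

PV(remaining dividends) I = 15.37·e^(−0.0494·2/12) + 14.77·e^(−0.0494·3/12) + 4.96·e^(−0.0494·10/12) = 34.5926
Current forward F = (S − I)·e^(rT) = (630.31 − 34.5926)·e^(0.0494·13/12) = 595.7174 × 1.054975 = 628.4670
Value (long) = (F − K)·e^(−rT) = (628.4670 − 676.77) × 0.947890 = -45.7859
Short position value = −(long value) = $45.79

$45.79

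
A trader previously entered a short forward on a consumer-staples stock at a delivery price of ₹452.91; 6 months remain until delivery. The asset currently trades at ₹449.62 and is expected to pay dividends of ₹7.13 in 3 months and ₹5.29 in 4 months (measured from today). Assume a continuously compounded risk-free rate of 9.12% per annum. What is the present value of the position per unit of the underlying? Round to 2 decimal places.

-₹4.80

PV(remaining dividends) I = 7.13·e^(−0.0912·3/12) + 5.29·e^(−0.0912·4/12) = 12.1009
Current forward F = (S − I)·e^(rT) = (449.62 − 12.1009)·e^(0.0912·6/12) = 437.5191 × 1.046656 = 457.9320
Value (long) = (F − K)·e^(−rT) = (457.9320 − 452.91) × 0.955424 = 4.7981
Short position value = −(long value) = -₹4.80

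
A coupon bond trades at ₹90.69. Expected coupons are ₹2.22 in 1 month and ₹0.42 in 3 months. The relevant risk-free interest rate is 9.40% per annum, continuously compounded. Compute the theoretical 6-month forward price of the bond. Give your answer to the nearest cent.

PV(coupons) I = 2.22·e^(−0.0940·1/12) + 0.42·e^(−0.0940·3/12)
I = 2.2027 + 0.4102 = 2.6129
F = (S − I)·e^(rT) = (90.69 − 2.6129) · e^(0.0940·6/12)
= 88.0771 · e^0.047000 = 88.0771 × 1.048122 = ₹92.32

₹92.32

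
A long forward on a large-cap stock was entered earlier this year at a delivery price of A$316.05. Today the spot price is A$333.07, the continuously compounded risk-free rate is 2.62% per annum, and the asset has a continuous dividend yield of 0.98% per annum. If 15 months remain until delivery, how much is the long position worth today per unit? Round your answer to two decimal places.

A$23.15

Current fair forward for the remaining 15 months: F = S·e^((r − q)·T), (r − q) = 0.0262 − 0.0098 = 0.0164
F = 333.07 · e^(0.0164 × 15/12) = 333.07 × 1.020712 = 339.9685
Value of long forward = (F − K)·e^(−rT) = (339.9685 − 316.05) · e^(−0.0262·15/12)
= 23.9185 × 0.967780 = 23.15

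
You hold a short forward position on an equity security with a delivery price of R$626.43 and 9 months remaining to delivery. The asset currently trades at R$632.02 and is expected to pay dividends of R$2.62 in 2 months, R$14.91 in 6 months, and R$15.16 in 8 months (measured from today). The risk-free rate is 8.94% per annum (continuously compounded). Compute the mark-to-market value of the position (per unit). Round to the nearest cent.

-R$15.09

PV(remaining dividends) I = 2.62·e^(−0.0894·2/12) + 14.91·e^(−0.0894·6/12) + 15.16·e^(−0.0894·8/12) = 31.1223
Current forward F = (S − I)·e^(rT) = (632.02 − 31.1223)·e^(0.0894·9/12) = 600.8977 × 1.069349 = 642.5694
Value (long) = (F − K)·e^(−rT) = (642.5694 − 626.43) × 0.935148 = 15.0927
Short position value = −(long value) = -R$15.09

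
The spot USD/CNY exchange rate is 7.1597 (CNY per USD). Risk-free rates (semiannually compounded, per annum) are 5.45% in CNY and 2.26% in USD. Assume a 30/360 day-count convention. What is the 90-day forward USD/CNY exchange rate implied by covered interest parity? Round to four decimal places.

By covered interest parity, F = S · (1+r_CNY/2)^(2T) / (1+r_USD/2)^(2T)
= 7.1597 × 1.013533 / 1.005634 = 7.1597 × 1.007855
F = 7.2159 CNY per USD

7.2159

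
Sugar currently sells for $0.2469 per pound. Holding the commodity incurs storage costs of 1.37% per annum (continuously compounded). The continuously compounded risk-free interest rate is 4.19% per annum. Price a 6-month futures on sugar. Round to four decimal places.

Net carry = r + u − y = 0.0419 + 0.0137 − 0.0000 = 0.0556
F = S·e^((r+u−y)T) = 0.2469 · e^(0.0556 × 6/12) = 0.2469 · e^0.027800
= 0.2469 × 1.028190 = $0.2539 per pound

$0.2539 per pound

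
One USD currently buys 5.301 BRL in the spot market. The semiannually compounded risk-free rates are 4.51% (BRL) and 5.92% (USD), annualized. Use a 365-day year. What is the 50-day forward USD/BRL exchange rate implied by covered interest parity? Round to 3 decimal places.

5.291

By covered interest parity, F = S · (1+r_BRL/2)^(2T) / (1+r_USD/2)^(2T)
= 5.301 × 1.006128 / 1.008024 = 5.301 × 0.998119
F = 5.291 BRL per USD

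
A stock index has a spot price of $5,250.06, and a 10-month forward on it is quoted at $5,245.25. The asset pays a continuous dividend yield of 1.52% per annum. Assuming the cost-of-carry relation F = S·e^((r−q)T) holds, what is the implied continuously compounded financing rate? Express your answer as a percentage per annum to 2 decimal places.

From F = S·e^((r−q)T): (r − q) = ln(F/S)/T
ln(5245.25/5250.06) = ln(0.999084) = -0.000916
(r − q) = -0.000916 / (10/12) = -0.001099
r = ln(F/S)/T + q = -0.001099 + 0.0152 = 0.014101
r = 1.41%

1.41%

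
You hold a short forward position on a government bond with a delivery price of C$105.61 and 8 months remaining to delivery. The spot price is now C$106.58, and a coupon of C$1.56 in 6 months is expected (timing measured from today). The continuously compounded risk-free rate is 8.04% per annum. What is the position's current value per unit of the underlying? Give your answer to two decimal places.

PV(remaining coupons) I = 1.56·e^(−0.0804·6/12) = 1.4985
Current forward F = (S − I)·e^(rT) = (106.58 − 1.4985)·e^(0.0804·8/12) = 105.0815 × 1.055062 = 110.8675
Value (long) = (F − K)·e^(−rT) = (110.8675 − 105.61) × 0.947811 = 4.9831
Short position value = −(long value) = -C$4.98

-C$4.98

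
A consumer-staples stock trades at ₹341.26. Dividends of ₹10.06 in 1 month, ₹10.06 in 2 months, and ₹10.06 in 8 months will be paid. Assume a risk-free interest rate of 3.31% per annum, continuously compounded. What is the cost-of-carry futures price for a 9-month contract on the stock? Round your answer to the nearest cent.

PV(dividends) I = 10.06·e^(−0.0331·1/12) + 10.06·e^(−0.0331·2/12) + 10.06·e^(−0.0331·8/12)
I = 10.0323 + 10.0047 + 9.8404 = 29.8774
F = (S − I)·e^(rT) = (341.26 − 29.8774) · e^(0.0331·9/12)
= 311.3826 · e^0.024825 = 311.3826 × 1.025136 = ₹319.21

₹319.21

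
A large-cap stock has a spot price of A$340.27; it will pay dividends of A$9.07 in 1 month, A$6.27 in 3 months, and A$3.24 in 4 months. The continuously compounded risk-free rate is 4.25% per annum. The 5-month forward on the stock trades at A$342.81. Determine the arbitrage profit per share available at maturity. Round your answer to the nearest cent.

A$15.23 per share

PV(dividends) I = 9.07·e^(−0.0425·1/12) + 6.27·e^(−0.0425·3/12) + 3.24·e^(−0.0425·4/12) = 18.4361
Fair forward F* = (S − I)·e^(rT) = (340.27 − 18.4361)·e^0.017708 = 321.8339 × 1.017866 = 327.5838
Market A$342.81 > fair 327.5838: forward overpriced → cash-and-carry (borrow at r, buy the stock and collect the dividends, short the forward).
Profit at T = |F_mkt − F*| = |342.81 − 327.5838| = A$15.23 per share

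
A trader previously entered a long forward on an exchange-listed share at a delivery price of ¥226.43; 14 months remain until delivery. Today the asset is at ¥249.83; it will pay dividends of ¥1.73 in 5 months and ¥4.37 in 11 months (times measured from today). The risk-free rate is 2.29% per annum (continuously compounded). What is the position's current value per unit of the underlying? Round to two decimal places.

¥23.38

PV(remaining dividends) I = 1.73·e^(−0.0229·5/12) + 4.37·e^(−0.0229·11/12) = 5.9928
Current forward F = (S − I)·e^(rT) = (249.83 − 5.9928)·e^(0.0229·14/12) = 243.8372 × 1.027077 = 250.4396
Value (long) = (F − K)·e^(−rT) = (250.4396 − 226.43) × 0.973637 = 23.3766
Value = ¥23.38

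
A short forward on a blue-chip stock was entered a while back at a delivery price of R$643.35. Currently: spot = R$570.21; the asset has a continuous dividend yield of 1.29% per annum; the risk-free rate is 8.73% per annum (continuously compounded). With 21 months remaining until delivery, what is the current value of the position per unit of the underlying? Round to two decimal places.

-R$5.28

Current fair forward for the remaining 21 months: F = S·e^((r − q)·T), (r − q) = 0.0873 − 0.0129 = 0.0744
F = 570.21 · e^(0.0744 × 21/12) = 570.21 × 1.139056 = 649.5011
Value of long forward = (F − K)·e^(−rT) = (649.5011 − 643.35) · e^(−0.0873·21/12)
= 6.1511 × 0.858323 = 5.28
Short position value = −(long value) = -R$5.28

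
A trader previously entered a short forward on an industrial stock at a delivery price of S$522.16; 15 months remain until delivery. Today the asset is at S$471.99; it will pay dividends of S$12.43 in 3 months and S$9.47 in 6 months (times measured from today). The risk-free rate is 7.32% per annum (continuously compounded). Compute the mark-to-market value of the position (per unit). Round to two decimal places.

PV(remaining dividends) I = 12.43·e^(−0.0732·3/12) + 9.47·e^(−0.0732·6/12) = 21.3343
Current forward F = (S − I)·e^(rT) = (471.99 − 21.3343)·e^(0.0732·15/12) = 450.6557 × 1.095817 = 493.8362
Value (long) = (F − K)·e^(−rT) = (493.8362 − 522.16) × 0.912561 = -25.8472
Short position value = −(long value) = S$25.85

S$25.85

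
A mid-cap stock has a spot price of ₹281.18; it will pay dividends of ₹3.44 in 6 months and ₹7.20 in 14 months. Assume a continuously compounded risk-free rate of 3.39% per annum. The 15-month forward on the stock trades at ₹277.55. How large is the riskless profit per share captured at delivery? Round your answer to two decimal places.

PV(dividends) I = 3.44·e^(−0.0339·6/12) + 7.20·e^(−0.0339·14/12) = 10.3030
Fair forward F* = (S − I)·e^(rT) = (281.18 − 10.3030)·e^0.042375 = 270.8770 × 1.043286 = 282.6022
Market ₹277.55 < fair 282.6022: forward underpriced → reverse cash-and-carry (short the stock, invest proceeds at r, pay the dividends, go long the forward).
Profit at T = |F_mkt − F*| = |277.55 − 282.6022| = ₹5.05 per share

₹5.05 per share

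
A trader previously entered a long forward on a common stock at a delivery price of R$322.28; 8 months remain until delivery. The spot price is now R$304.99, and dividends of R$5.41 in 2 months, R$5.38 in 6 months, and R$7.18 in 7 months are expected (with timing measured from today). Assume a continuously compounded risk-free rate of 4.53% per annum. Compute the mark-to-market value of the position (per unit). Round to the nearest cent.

PV(remaining dividends) I = 5.41·e^(−0.0453·2/12) + 5.38·e^(−0.0453·6/12) + 7.18·e^(−0.0453·7/12) = 17.6216
Current forward F = (S − I)·e^(rT) = (304.99 − 17.6216)·e^(0.0453·8/12) = 287.3684 × 1.030661 = 296.1794
Value (long) = (F − K)·e^(−rT) = (296.1794 − 322.28) × 0.970251 = -25.3241
Value = -R$25.32

-R$25.32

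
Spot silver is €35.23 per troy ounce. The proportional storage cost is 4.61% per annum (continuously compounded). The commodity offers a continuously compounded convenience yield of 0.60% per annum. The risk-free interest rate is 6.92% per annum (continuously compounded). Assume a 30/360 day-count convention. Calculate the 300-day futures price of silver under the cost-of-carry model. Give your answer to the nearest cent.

Net carry = r + u − y = 0.0692 + 0.0461 − 0.0060 = 0.1093
F = S·e^((r+u−y)T) = 35.23 · e^(0.1093 × 300/360) = 35.23 · e^0.091083
= 35.23 × 1.095360 = €38.59 per troy ounce

€38.59 per troy ounce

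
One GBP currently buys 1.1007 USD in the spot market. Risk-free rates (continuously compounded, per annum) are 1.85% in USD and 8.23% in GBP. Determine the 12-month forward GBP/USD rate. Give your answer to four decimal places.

1.0327

F = S·e^((r_USD − r_GBP)T) = 1.1007 · e^((0.0185 − 0.0823) × 12/12)
= 1.1007 · e^-0.063800 = 1.1007 × 0.938193
F = 1.0327 USD per GBP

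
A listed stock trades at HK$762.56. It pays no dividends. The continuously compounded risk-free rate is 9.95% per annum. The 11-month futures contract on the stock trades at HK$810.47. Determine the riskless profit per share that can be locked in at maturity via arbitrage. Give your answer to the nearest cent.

Fair futures: F* = S·e^(carry·T), with carry = r = 0.0995
F* = 762.56 · e^(0.0995 × 11/12) = 762.56 · e^0.091208 = 762.56 × 1.095497 = HK$835.3822
Market HK$810.47 < fair HK$835.3822: forward underpriced → reverse cash-and-carry (short spot, go long the forward).
At maturity, profit = |F_mkt − F*| = |810.47 − 835.3822| = HK$24.91 per share

HK$24.91 per share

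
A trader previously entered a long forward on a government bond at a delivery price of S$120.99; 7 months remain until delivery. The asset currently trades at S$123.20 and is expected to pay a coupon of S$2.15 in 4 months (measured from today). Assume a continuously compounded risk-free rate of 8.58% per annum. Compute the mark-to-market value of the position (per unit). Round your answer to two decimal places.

PV(remaining coupons) I = 2.15·e^(−0.0858·4/12) = 2.0894
Current forward F = (S − I)·e^(rT) = (123.20 − 2.0894)·e^(0.0858·7/12) = 121.1106 × 1.051324 = 127.3265
Value (long) = (F − K)·e^(−rT) = (127.3265 − 120.99) × 0.951182 = 6.0272
Value = S$6.03

S$6.03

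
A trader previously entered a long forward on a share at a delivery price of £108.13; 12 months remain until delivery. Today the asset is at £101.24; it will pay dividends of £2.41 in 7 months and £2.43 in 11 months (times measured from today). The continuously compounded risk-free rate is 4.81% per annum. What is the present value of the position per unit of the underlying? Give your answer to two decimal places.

PV(remaining dividends) I = 2.41·e^(−0.0481·7/12) + 2.43·e^(−0.0481·11/12) = 4.6685
Current forward F = (S − I)·e^(rT) = (101.24 − 4.6685)·e^(0.0481·12/12) = 96.5715 × 1.049276 = 101.3302
Value (long) = (F − K)·e^(−rT) = (101.3302 − 108.13) × 0.953038 = -6.4805
Value = -£6.48

-£6.48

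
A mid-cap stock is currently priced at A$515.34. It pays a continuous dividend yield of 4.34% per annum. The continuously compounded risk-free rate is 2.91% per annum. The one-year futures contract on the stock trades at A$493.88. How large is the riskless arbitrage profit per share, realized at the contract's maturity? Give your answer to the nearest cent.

A$14.14 per share

Fair futures: F* = S·e^(carry·T), with carry = (r − q) = 0.0291 − 0.0434 = -0.0143
F* = 515.34 · e^(-0.0143 × 12/12) = 515.34 · e^-0.014300 = 515.34 × 0.985802 = A$508.0232
Market A$493.88 < fair A$508.0232: forward underpriced → reverse cash-and-carry (short spot, go long the forward).
At maturity, profit = |F_mkt − F*| = |493.88 − 508.0232| = A$14.14 per share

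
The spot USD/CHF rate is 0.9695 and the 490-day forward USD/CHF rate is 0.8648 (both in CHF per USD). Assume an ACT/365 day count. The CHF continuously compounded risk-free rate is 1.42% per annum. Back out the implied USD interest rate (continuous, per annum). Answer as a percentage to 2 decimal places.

F = S·e^((r_CHF − r_USD)T) ⇒ r_USD = r_CHF − ln(F/S)/T
ln(0.8648/0.9695) = -0.114282; /(490/365) = -0.085128
r_USD = 0.0142 + 0.085128 = 0.099328
r_USD = 9.93%

9.93%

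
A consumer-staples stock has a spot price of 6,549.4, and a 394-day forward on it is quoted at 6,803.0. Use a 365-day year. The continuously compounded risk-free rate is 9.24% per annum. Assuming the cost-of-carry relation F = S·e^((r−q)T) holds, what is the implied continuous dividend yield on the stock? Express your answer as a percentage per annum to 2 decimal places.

5.72%

From F = S·e^((r−q)T): (r − q) = ln(F/S)/T
ln(6803.0/6549.4) = ln(1.038721) = 0.037990
(r − q) = 0.037990 / (394/365) = 0.035194
q = r − ln(F/S)/T = 0.0924 − 0.035194 = 0.057206
q = 5.72%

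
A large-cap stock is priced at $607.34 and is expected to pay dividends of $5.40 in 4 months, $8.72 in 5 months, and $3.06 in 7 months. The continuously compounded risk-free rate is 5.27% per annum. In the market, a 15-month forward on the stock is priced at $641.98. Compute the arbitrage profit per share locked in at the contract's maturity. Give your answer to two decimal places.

PV(dividends) I = 5.40·e^(−0.0527·4/12) + 8.72·e^(−0.0527·5/12) + 3.06·e^(−0.0527·7/12) = 16.8039
Fair forward F* = (S − I)·e^(rT) = (607.34 − 16.8039)·e^0.065875 = 590.5361 × 1.068093 = 630.7475
Market $641.98 > fair 630.7475: forward overpriced → cash-and-carry (borrow at r, buy the stock and collect the dividends, short the forward).
Profit at T = |F_mkt − F*| = |641.98 − 630.7475| = $11.23 per share

$11.23 per share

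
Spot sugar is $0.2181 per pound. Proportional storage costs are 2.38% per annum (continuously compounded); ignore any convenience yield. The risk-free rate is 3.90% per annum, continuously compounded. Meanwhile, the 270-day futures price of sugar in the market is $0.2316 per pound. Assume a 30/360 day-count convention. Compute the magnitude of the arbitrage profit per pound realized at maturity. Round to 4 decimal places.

$0.0030 per pound

Fair futures: F* = S·e^(carry·T), with carry = (r + u) = 0.0390 + 0.0238 = 0.0628
F* = 0.2181 · e^(0.0628 × 270/360) = 0.2181 · e^0.047100 = 0.2181 × 1.048227 = $0.2286
Market $0.2316 > fair $0.2286: forward overpriced → cash-and-carry (buy spot, short the forward).
At maturity, profit = |F_mkt − F*| = |0.2316 − 0.2286| = $0.0030 per pound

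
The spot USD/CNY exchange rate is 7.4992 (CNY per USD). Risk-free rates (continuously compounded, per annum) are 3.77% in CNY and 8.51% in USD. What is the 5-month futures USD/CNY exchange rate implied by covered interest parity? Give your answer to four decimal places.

7.3525

F = S·e^((r_CNY − r_USD)T) = 7.4992 · e^((0.0377 − 0.0851) × 5/12)
= 7.4992 · e^-0.019750 = 7.4992 × 0.980444
F = 7.3525 CNY per USD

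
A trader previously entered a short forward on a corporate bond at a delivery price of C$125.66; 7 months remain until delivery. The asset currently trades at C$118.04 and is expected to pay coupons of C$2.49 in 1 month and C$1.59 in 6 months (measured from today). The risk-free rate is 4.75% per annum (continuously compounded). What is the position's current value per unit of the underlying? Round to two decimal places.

PV(remaining coupons) I = 2.49·e^(−0.0475·1/12) + 1.59·e^(−0.0475·6/12) = 4.0328
Current forward F = (S − I)·e^(rT) = (118.04 − 4.0328)·e^(0.0475·7/12) = 114.0072 × 1.028096 = 117.2103
Value (long) = (F − K)·e^(−rT) = (117.2103 − 125.66) × 0.972672 = -8.2188
Short position value = −(long value) = C$8.22

C$8.22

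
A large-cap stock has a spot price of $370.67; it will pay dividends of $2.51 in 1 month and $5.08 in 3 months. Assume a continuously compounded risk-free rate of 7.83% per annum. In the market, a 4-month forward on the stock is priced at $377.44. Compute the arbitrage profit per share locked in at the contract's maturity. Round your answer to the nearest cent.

PV(dividends) I = 2.51·e^(−0.0783·1/12) + 5.08·e^(−0.0783·3/12) = 7.4752
Fair forward F* = (S − I)·e^(rT) = (370.67 − 7.4752)·e^0.026100 = 363.1948 × 1.026444 = 372.7991
Market $377.44 > fair 372.7991: forward overpriced → cash-and-carry (borrow at r, buy the stock and collect the dividends, short the forward).
Profit at T = |F_mkt − F*| = |377.44 − 372.7991| = $4.64 per share

$4.64 per share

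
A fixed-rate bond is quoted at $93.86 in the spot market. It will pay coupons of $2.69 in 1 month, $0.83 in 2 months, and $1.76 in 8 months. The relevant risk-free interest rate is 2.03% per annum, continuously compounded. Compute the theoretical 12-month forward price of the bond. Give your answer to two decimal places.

$90.43

PV(coupons) I = 2.69·e^(−0.0203·1/12) + 0.83·e^(−0.0203·2/12) + 1.76·e^(−0.0203·8/12)
I = 2.6855 + 0.8272 + 1.7363 = 5.2490
F = (S − I)·e^(rT) = (93.86 − 5.2490) · e^(0.0203·12/12)
= 88.6110 · e^0.020300 = 88.6110 × 1.020507 = $90.43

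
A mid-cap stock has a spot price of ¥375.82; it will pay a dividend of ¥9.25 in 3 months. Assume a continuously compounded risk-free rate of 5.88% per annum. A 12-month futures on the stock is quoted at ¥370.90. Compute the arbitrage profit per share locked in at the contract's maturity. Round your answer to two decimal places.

¥18.01 per share

PV(dividends) I = 9.25·e^(−0.0588·3/12) = 9.1150
Fair futures F* = (S − I)·e^(rT) = (375.82 − 9.1150)·e^0.058800 = 366.7050 × 1.060563 = 388.9138
Market ¥370.90 < fair 388.9138: forward underpriced → reverse cash-and-carry (short the stock, invest proceeds at r, pay the dividends, go long the forward).
Profit at T = |F_mkt − F*| = |370.90 − 388.9138| = ¥18.01 per share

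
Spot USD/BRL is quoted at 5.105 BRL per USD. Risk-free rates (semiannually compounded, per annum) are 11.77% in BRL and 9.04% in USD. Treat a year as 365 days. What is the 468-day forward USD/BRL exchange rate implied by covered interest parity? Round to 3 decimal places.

5.278

By covered interest parity, F = S · (1+r_BRL/2)^(2T) / (1+r_USD/2)^(2T)
= 5.105 × 1.157937 / 1.120043 = 5.105 × 1.033833
F = 5.278 BRL per USD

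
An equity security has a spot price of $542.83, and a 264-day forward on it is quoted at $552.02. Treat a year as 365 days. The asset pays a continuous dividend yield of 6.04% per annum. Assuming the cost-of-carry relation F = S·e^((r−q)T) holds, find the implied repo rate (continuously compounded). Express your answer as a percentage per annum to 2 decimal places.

8.36%

From F = S·e^((r−q)T): (r − q) = ln(F/S)/T
ln(552.02/542.83) = ln(1.016930) = 0.016788
(r − q) = 0.016788 / (264/365) = 0.023211
r = ln(F/S)/T + q = 0.023211 + 0.0604 = 0.083611
r = 8.36%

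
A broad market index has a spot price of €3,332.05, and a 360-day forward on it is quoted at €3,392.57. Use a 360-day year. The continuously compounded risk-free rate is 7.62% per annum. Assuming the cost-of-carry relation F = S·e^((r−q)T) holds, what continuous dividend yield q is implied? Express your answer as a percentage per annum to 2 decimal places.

From F = S·e^((r−q)T): (r − q) = ln(F/S)/T
ln(3392.57/3332.05) = ln(1.018163) = 0.018000
(r − q) = 0.018000 / (360/360) = 0.018000
q = r − ln(F/S)/T = 0.0762 − 0.018000 = 0.058200
q = 5.82%

5.82%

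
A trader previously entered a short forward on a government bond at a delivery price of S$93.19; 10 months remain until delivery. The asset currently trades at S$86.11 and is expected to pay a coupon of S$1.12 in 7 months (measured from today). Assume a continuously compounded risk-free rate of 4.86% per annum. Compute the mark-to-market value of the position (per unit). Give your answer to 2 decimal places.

PV(remaining coupons) I = 1.12·e^(−0.0486·7/12) = 1.0887
Current forward F = (S − I)·e^(rT) = (86.11 − 1.0887)·e^(0.0486·10/12) = 85.0213 × 1.041331 = 88.5353
Value (long) = (F − K)·e^(−rT) = (88.5353 − 93.19) × 0.960309 = -4.4700
Short position value = −(long value) = S$4.47

S$4.47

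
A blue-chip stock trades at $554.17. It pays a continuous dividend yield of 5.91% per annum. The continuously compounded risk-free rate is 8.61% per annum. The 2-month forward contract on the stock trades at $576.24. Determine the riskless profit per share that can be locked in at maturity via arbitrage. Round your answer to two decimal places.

$19.57 per share

Fair forward: F* = S·e^(carry·T), with carry = (r − q) = 0.0861 − 0.0591 = 0.0270
F* = 554.17 · e^(0.0270 × 2/12) = 554.17 · e^0.004500 = 554.17 × 1.004510 = $556.6693
Market $576.24 > fair $556.6693: forward overpriced → cash-and-carry (buy spot, short the forward).
At maturity, profit = |F_mkt − F*| = |576.24 − 556.6693| = $19.57 per share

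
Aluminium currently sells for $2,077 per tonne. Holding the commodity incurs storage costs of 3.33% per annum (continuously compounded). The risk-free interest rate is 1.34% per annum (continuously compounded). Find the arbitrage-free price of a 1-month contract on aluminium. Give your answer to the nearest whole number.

Net carry = r + u − y = 0.0134 + 0.0333 − 0.0000 = 0.0467
F = S·e^((r+u−y)T) = 2077 · e^(0.0467 × 1/12) = 2077 · e^0.003892
= 2077 × 1.003900 = $2,085 per tonne

$2,085 per tonne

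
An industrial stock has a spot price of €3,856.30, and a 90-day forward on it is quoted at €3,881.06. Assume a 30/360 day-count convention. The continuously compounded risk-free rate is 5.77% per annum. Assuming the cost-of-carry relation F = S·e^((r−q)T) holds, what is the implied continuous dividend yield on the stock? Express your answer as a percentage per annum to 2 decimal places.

3.21%

From F = S·e^((r−q)T): (r − q) = ln(F/S)/T
ln(3881.06/3856.30) = ln(1.006421) = 0.006400
(r − q) = 0.006400 / (90/360) = 0.025600
q = r − ln(F/S)/T = 0.0577 − 0.025600 = 0.032100
q = 3.21%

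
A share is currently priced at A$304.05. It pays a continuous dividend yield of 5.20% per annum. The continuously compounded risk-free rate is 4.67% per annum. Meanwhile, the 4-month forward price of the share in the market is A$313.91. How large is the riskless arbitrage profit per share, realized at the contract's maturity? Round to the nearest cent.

A$10.40 per share

Fair forward: F* = S·e^(carry·T), with carry = (r − q) = 0.0467 − 0.0520 = -0.0053
F* = 304.05 · e^(-0.0053 × 4/12) = 304.05 · e^-0.001767 = 304.05 × 0.998235 = A$303.5134
Market A$313.91 > fair A$303.5134: forward overpriced → cash-and-carry (buy spot, short the forward).
At maturity, profit = |F_mkt − F*| = |313.91 − 303.5134| = A$10.40 per share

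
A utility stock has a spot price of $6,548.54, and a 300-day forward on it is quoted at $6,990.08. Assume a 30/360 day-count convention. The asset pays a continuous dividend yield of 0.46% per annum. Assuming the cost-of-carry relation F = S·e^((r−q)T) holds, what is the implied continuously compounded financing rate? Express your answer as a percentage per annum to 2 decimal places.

From F = S·e^((r−q)T): (r − q) = ln(F/S)/T
ln(6990.08/6548.54) = ln(1.067426) = 0.065250
(r − q) = 0.065250 / (300/360) = 0.078300
r = ln(F/S)/T + q = 0.078300 + 0.0046 = 0.082900
r = 8.29%

8.29%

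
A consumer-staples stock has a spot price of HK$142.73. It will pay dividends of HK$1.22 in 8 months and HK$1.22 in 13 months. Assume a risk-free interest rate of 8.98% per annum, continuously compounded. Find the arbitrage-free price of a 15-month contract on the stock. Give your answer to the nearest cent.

PV(dividends) I = 1.22·e^(−0.0898·8/12) + 1.22·e^(−0.0898·13/12)
I = 1.1491 + 1.1069 = 2.2560
F = (S − I)·e^(rT) = (142.73 − 2.2560) · e^(0.0898·15/12)
= 140.4740 · e^0.112250 = 140.4740 × 1.118793 = HK$157.16

HK$157.16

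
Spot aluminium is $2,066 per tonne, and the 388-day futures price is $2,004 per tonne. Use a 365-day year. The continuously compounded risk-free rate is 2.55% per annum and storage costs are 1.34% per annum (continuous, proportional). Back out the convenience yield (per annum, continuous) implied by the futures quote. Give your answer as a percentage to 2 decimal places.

F = S·e^((r+u−y)T) ⇒ (r+u−y) = ln(F/S)/T
ln(2004/2066) = -0.030469; /T ⇒ -0.028663
y = r + u − ln(F/S)/T = 0.0255 + 0.0134 + 0.028663 = 0.067563
y = 6.76%

6.76%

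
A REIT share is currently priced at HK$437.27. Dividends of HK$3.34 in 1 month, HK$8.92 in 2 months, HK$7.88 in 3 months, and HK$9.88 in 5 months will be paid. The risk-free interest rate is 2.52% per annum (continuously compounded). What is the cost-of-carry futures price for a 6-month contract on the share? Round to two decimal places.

HK$412.61

PV(dividends) I = 3.34·e^(−0.0252·1/12) + 8.92·e^(−0.0252·2/12) + 7.88·e^(−0.0252·3/12) + 9.88·e^(−0.0252·5/12)
I = 3.3330 + 8.8826 + 7.8305 + 9.7768 = 29.8229
F = (S − I)·e^(rT) = (437.27 − 29.8229) · e^(0.0252·6/12)
= 407.4471 · e^0.012600 = 407.4471 × 1.012680 = HK$412.61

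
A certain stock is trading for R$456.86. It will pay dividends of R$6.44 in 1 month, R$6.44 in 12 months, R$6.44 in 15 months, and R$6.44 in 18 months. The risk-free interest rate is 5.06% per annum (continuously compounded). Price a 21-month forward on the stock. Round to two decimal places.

R$472.34

PV(dividends) I = 6.44·e^(−0.0506·1/12) + 6.44·e^(−0.0506·12/12) + 6.44·e^(−0.0506·15/12) + 6.44·e^(−0.0506·18/12)
I = 6.4129 + 6.1222 + 6.0453 + 5.9693 = 24.5497
F = (S − I)·e^(rT) = (456.86 − 24.5497) · e^(0.0506·21/12)
= 432.3103 · e^0.088550 = 432.3103 × 1.092589 = R$472.34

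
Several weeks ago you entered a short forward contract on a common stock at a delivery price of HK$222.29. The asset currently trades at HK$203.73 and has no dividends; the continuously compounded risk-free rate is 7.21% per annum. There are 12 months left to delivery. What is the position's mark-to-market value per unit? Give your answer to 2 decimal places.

Current fair forward for the remaining 12 months: F = S·e^(r·T), r = 0.0721
F = 203.73 · e^(0.0721 × 12/12) = 203.73 × 1.074763 = 218.9615
Value of long forward = (F − K)·e^(−rT) = (218.9615 − 222.29) · e^(−0.0721·12/12)
= -3.3285 × 0.930438 = -3.10
Short position value = −(long value) = HK$3.10

HK$3.10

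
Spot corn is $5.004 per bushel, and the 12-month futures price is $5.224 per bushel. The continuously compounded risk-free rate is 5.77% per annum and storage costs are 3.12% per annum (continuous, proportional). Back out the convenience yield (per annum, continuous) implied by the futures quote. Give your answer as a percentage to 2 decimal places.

4.59%

F = S·e^((r+u−y)T) ⇒ (r+u−y) = ln(F/S)/T
ln(5.224/5.004) = 0.043026; /T ⇒ 0.043026
y = r + u − ln(F/S)/T = 0.0577 + 0.0312 − 0.043026 = 0.045874
y = 4.59%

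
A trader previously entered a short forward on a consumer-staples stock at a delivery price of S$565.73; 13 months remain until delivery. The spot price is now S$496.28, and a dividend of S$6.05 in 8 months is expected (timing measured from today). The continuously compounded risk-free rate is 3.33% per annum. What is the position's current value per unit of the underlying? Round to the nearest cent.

S$55.32

PV(remaining dividends) I = 6.05·e^(−0.0333·8/12) = 5.9172
Current forward F = (S − I)·e^(rT) = (496.28 − 5.9172)·e^(0.0333·13/12) = 490.3628 × 1.036734 = 508.3758
Value (long) = (F − K)·e^(−rT) = (508.3758 − 565.73) × 0.964568 = -55.3220
Short position value = −(long value) = S$55.32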